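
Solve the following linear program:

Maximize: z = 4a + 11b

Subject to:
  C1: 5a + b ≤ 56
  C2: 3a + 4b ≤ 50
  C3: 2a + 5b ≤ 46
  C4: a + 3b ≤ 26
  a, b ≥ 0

Evaluate the objective at each vertex of the feasible region:
  z(0, 0) = 0
  z(11.2, 0) = 44.8
  z(10.24, 4.824) = 94
  z(9.429, 5.429) = 97.43
  z(8, 6) = 98  ←
  z(0, 8.667) = 95.33
The maximum is at a = 8, b = 6.

a = 8, b = 6, z = 98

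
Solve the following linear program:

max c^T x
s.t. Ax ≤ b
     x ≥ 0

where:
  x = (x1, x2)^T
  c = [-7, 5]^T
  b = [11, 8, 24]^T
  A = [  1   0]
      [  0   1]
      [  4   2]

Evaluate the objective at each vertex of the feasible region:
  z(0, 0) = 0
  z(6, 0) = -42
  z(2, 8) = 26
  z(0, 8) = 40  ←
The maximum is at x1 = 0, x2 = 8.

x1 = 0, x2 = 8, z = 40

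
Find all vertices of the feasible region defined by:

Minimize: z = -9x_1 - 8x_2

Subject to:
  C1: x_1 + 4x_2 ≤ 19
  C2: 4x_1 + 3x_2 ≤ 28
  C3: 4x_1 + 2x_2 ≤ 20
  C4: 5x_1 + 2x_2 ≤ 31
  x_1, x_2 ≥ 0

(0, 0), (5, 0), (3, 4), (0, 4.75)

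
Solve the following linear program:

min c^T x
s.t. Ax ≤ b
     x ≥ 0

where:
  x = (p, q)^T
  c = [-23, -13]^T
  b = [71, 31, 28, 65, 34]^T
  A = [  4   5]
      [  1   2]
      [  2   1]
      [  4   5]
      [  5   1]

Evaluate the objective at each vertex of the feasible region:
  z(0, 0) = 0
  z(6.8, 0) = -156.4
  z(5, 9) = -232  ←
  z(0, 13) = -169
The minimum is at p = 5, q = 9.

p = 5, q = 9, z = -232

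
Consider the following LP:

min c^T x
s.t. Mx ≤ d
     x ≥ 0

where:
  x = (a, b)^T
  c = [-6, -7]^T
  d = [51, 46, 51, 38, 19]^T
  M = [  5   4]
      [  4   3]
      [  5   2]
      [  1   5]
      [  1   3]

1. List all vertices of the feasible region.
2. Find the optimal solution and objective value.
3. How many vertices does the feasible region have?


1. (0, 0), (10.2, 0), (7, 4), (0, 6.333)
2. a = 7, b = 4, z = -70
3. 4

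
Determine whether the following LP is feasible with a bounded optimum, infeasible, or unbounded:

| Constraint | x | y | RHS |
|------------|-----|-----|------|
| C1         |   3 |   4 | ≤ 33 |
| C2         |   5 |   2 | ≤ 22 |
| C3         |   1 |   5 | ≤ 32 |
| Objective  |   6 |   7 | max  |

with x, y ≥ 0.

Feasible with a bounded optimal solution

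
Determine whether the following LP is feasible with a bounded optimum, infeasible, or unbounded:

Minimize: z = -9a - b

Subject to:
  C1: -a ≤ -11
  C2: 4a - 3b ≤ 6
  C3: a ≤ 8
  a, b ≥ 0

Infeasible (no feasible solution exists)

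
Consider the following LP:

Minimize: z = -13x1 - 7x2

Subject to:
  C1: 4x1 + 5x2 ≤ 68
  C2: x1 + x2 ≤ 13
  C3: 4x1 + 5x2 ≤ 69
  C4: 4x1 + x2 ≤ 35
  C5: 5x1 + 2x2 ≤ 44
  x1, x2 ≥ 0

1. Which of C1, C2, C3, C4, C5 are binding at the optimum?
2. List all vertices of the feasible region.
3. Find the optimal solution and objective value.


1. C2, C5
2. (0, 0), (8.75, 0), (8.667, 0.3333), (6, 7), (0, 13)
3. x1 = 6, x2 = 7, z = -127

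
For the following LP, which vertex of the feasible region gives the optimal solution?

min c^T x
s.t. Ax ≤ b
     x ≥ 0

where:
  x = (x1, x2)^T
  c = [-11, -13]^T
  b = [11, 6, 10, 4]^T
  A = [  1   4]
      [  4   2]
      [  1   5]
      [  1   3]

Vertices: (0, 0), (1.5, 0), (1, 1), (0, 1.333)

Evaluate the objective at each vertex of the feasible region:
  z(0, 0) = 0
  z(1.5, 0) = -16.5
  z(1, 1) = -24  ←
  z(0, 1.333) = -17.33
The minimum is at x1 = 1, x2 = 1.

(1, 1)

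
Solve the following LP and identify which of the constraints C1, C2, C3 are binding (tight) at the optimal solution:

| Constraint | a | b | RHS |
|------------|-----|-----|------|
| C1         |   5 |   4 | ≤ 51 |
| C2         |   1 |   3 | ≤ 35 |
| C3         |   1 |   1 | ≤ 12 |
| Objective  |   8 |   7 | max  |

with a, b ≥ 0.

At a = 3, b = 9, compute slack b - a·x for each constraint:
  C1: 51 − 51 = 0  (binding)
  C2: 35 − 30 = 5  (slack)
  C3: 12 − 12 = 0  (binding)

Optimal: a = 3, b = 9
Binding: C1, C3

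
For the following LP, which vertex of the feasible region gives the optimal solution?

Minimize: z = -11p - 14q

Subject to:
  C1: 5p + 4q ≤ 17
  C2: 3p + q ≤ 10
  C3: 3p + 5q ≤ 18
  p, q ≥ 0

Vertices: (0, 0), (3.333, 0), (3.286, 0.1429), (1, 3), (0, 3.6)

Evaluate the objective at each vertex of the feasible region:
  z(0, 0) = 0
  z(3.333, 0) = -36.67
  z(3.286, 0.1429) = -38.14
  z(1, 3) = -53  ←
  z(0, 3.6) = -50.4
The minimum is at p = 1, q = 3.

(1, 3)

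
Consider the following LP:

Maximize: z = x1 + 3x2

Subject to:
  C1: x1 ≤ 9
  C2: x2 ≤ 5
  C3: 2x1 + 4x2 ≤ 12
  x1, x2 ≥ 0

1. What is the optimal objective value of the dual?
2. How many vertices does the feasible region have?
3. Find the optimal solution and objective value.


1. 9
2. 3
3. x1 = 0, x2 = 3, z = 9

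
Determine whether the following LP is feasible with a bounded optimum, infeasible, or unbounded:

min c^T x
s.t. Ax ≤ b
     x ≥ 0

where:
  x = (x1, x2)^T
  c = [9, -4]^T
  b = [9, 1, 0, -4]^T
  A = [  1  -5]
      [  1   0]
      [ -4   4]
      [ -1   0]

Infeasible (no feasible solution exists)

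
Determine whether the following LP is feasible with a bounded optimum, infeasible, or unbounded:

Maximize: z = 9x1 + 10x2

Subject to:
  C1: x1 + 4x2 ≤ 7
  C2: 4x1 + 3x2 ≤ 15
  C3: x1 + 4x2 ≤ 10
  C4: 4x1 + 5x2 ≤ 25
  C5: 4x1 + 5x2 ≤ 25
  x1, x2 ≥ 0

Feasible with a bounded optimal solution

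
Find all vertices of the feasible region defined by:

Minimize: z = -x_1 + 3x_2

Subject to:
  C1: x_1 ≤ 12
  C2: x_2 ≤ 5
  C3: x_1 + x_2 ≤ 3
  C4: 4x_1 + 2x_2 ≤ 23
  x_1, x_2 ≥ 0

(0, 0), (3, 0), (0, 3)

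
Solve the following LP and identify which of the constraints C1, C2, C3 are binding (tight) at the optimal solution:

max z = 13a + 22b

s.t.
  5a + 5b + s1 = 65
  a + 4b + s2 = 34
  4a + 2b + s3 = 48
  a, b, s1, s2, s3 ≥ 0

At a = 6, b = 7, compute slack b - a·x for each constraint:
  C1: 65 − 65 = 0  (binding)
  C2: 34 − 34 = 0  (binding)
  C3: 48 − 38 = 10  (slack)

Optimal: a = 6, b = 7
Binding: C1, C2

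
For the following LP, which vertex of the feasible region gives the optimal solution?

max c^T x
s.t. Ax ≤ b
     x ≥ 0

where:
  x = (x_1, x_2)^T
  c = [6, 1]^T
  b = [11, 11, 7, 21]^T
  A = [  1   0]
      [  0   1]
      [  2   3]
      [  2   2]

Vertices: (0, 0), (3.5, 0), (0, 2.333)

Evaluate the objective at each vertex of the feasible region:
  z(0, 0) = 0
  z(3.5, 0) = 21  ←
  z(0, 2.333) = 2.333
The maximum is at x_1 = 3.5, x_2 = 0.

(3.5, 0)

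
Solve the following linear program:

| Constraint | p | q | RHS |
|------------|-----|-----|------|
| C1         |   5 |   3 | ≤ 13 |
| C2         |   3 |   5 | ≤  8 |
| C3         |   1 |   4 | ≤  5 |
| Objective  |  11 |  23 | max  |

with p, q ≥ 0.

Evaluate the objective at each vertex of the feasible region:
  z(0, 0) = 0
  z(2.6, 0) = 28.6
  z(2.562, 0.0625) = 29.62
  z(1, 1) = 34  ←
  z(0, 1.25) = 28.75
The maximum is at p = 1, q = 1.

p = 1, q = 1, z = 34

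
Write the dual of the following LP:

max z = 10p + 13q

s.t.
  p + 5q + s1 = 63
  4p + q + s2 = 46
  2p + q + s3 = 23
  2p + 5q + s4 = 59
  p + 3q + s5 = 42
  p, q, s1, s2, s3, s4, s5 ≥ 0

Primal max cᵀx s.t. Ax ≤ b, x ≥ 0  →  Dual min bᵀy s.t. Aᵀy ≥ c, y ≥ 0.

Minimize: z = 63y1 + 46y2 + 23y3 + 59y4 + 42y5

Subject to:
  y1 + 4y2 + 2y3 + 2y4 + y5 ≥ 10
  5y1 + y2 + y3 + 5y4 + 3y5 ≥ 13
  y1, y2, y3, y4, y5 ≥ 0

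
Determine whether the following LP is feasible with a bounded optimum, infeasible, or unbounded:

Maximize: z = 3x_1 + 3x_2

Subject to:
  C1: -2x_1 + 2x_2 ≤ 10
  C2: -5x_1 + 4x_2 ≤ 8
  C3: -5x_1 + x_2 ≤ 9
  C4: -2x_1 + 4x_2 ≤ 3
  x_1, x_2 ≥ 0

Unbounded (objective can increase without bound)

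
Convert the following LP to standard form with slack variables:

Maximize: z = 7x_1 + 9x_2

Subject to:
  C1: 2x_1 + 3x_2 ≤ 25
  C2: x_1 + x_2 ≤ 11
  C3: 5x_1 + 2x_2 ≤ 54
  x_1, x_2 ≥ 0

max z = 7x_1 + 9x_2

s.t.
  2x_1 + 3x_2 + s1 = 25
  x_1 + x_2 + s2 = 11
  5x_1 + 2x_2 + s3 = 54
  x_1, x_2, s1, s2, s3 ≥ 0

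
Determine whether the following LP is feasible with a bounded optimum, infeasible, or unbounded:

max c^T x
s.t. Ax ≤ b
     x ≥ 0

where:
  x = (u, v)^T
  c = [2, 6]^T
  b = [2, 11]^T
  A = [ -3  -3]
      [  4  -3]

Unbounded (objective can increase without bound)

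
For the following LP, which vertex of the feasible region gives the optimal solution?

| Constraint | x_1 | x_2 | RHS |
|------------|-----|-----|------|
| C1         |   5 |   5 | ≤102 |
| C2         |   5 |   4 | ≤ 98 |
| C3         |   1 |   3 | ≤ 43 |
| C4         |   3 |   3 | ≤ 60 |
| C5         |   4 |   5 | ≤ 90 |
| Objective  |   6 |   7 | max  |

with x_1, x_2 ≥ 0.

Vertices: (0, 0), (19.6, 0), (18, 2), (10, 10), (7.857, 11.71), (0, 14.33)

Evaluate the objective at each vertex of the feasible region:
  z(0, 0) = 0
  z(19.6, 0) = 117.6
  z(18, 2) = 122
  z(10, 10) = 130  ←
  z(7.857, 11.71) = 129.1
  z(0, 14.33) = 100.3
The maximum is at x_1 = 10, x_2 = 10.

(10, 10)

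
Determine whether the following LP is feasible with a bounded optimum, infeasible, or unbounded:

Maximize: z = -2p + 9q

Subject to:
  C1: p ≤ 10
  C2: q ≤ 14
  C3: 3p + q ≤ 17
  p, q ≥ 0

Feasible with a bounded optimal solution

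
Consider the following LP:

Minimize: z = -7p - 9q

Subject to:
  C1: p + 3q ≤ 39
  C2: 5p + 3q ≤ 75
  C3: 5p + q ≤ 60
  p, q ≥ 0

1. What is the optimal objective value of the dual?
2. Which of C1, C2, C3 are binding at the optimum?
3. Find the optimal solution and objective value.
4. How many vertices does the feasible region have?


1. -153
2. C1, C2
3. p = 9, q = 10, z = -153
4. 5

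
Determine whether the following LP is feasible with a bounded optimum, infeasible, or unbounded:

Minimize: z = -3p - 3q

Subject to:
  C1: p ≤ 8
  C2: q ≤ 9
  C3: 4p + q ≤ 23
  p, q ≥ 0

Feasible with a bounded optimal solution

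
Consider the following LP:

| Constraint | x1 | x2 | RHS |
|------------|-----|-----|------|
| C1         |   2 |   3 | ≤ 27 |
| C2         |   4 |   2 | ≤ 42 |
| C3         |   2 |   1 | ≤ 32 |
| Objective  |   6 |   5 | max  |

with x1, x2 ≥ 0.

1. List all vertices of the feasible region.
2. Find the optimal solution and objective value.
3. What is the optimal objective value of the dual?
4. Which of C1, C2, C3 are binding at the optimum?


1. (0, 0), (10.5, 0), (9, 3), (0, 9)
2. x1 = 9, x2 = 3, z = 69
3. 69
4. C1, C2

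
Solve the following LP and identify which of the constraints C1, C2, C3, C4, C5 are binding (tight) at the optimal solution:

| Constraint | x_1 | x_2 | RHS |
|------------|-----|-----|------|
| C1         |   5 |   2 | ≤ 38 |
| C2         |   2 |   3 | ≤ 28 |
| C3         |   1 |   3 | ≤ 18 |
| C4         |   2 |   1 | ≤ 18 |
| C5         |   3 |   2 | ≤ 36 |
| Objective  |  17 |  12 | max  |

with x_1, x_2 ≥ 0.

At x_1 = 6, x_2 = 4, compute slack b - a·x for each constraint:
  C1: 38 − 38 = 0  (binding)
  C2: 28 − 24 = 4  (slack)
  C3: 18 − 18 = 0  (binding)
  C4: 18 − 16 = 2  (slack)
  C5: 36 − 26 = 10  (slack)

Optimal: x_1 = 6, x_2 = 4
Binding: C1, C3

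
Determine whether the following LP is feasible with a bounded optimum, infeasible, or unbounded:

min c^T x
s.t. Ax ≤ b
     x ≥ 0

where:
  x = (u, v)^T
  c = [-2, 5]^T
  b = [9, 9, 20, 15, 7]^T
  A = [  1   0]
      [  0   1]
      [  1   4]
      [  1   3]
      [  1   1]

Feasible with a bounded optimal solution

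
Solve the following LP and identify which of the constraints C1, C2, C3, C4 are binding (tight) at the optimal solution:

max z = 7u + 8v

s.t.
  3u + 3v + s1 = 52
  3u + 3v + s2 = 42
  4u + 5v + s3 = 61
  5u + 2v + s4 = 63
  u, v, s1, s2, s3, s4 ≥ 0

At u = 9, v = 5, compute slack b - a·x for each constraint:
  C1: 52 − 42 = 10  (slack)
  C2: 42 − 42 = 0  (binding)
  C3: 61 − 61 = 0  (binding)
  C4: 63 − 55 = 8  (slack)

Optimal: u = 9, v = 5
Binding: C2, C3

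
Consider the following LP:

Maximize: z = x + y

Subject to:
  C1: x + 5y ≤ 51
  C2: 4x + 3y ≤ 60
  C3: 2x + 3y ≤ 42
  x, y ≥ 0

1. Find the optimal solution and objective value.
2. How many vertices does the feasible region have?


1. x = 9, y = 8, z = 17
2. 5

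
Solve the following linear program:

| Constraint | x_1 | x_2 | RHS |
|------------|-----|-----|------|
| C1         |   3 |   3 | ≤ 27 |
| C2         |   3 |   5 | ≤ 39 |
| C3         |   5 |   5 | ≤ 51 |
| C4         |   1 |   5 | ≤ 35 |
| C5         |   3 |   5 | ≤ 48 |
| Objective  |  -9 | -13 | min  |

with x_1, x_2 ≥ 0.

Evaluate the objective at each vertex of the feasible region:
  z(0, 0) = 0
  z(9, 0) = -81
  z(3, 6) = -105  ←
  z(2, 6.6) = -103.8
  z(0, 7) = -91
The minimum is at x_1 = 3, x_2 = 6.

x_1 = 3, x_2 = 6, z = -105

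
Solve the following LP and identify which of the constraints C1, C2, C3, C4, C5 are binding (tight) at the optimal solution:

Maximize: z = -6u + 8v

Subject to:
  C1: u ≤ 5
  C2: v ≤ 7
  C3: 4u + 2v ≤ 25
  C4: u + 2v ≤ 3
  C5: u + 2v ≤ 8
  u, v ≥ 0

At u = 0, v = 1.5, compute slack b - a·x for each constraint:
  C1: 5 − 0 = 5  (slack)
  C2: 7 − 1.5 = 5.5  (slack)
  C3: 25 − 3 = 22  (slack)
  C4: 3 − 3 = 0  (binding)
  C5: 8 − 3 = 5  (slack)

Optimal: u = 0, v = 1.5
Binding: C4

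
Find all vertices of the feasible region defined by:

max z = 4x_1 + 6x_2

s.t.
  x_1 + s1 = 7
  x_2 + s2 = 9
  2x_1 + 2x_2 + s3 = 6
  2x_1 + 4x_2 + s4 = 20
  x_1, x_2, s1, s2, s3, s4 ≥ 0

(0, 0), (3, 0), (0, 3)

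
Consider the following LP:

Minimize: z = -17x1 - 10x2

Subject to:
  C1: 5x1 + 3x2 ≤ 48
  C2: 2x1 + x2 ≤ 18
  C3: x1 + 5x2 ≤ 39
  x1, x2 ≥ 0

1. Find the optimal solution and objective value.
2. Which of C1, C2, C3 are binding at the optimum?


1. x1 = 6, x2 = 6, z = -162
2. C1, C2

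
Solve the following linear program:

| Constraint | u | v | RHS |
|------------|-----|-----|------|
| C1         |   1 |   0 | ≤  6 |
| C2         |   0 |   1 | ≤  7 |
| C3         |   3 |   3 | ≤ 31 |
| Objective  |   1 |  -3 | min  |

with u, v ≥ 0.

Evaluate the objective at each vertex of the feasible region:
  z(0, 0) = 0
  z(6, 0) = 6
  z(6, 4.333) = -7
  z(3.333, 7) = -17.67
  z(0, 7) = -21  ←
The minimum is at u = 0, v = 7.

u = 0, v = 7, z = -21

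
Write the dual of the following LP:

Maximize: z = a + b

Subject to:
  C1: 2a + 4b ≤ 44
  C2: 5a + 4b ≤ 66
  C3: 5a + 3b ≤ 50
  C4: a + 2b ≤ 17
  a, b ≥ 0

Primal max cᵀx s.t. Ax ≤ b, x ≥ 0  →  Dual min bᵀy s.t. Aᵀy ≥ c, y ≥ 0.

Minimize: z = 44y1 + 66y2 + 50y3 + 17y4

Subject to:
  2y1 + 5y2 + 5y3 + y4 ≥ 1
  4y1 + 4y2 + 3y3 + 2y4 ≥ 1
  y1, y2, y3, y4 ≥ 0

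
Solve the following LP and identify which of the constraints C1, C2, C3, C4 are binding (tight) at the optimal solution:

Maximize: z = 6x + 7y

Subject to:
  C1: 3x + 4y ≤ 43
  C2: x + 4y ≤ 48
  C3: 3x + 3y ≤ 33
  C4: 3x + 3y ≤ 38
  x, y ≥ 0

At x = 1, y = 10, compute slack b - a·x for each constraint:
  C1: 43 − 43 = 0  (binding)
  C2: 48 − 41 = 7  (slack)
  C3: 33 − 33 = 0  (binding)
  C4: 38 − 33 = 5  (slack)

Optimal: x = 1, y = 10
Binding: C1, C3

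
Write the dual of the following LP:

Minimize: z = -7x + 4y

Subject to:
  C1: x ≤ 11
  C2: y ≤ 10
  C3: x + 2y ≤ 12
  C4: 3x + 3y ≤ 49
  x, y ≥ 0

Primal min cᵀx s.t. Ax ≤ b, x ≥ 0  →  Dual max −bᵀy s.t. Aᵀy ≥ −c, y ≥ 0.

Maximize: z = -11y1 - 10y2 - 12y3 - 49y4

Subject to:
  y1 + y3 + 3y4 ≥ 7
  y2 + 2y3 + 3y4 ≥ -4
  y1, y2, y3, y4 ≥ 0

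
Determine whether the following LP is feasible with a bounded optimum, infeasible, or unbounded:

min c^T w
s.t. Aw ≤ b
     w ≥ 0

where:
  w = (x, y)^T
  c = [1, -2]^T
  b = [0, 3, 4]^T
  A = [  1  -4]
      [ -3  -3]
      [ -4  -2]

Unbounded (objective can decrease without bound)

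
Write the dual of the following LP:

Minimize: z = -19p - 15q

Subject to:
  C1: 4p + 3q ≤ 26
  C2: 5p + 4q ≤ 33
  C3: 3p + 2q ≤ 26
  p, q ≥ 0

Primal min cᵀx s.t. Ax ≤ b, x ≥ 0  →  Dual max −bᵀy s.t. Aᵀy ≥ −c, y ≥ 0.

Maximize: z = -26y1 - 33y2 - 26y3

Subject to:
  4y1 + 5y2 + 3y3 ≥ 19
  3y1 + 4y2 + 2y3 ≥ 15
  y1, y2, y3 ≥ 0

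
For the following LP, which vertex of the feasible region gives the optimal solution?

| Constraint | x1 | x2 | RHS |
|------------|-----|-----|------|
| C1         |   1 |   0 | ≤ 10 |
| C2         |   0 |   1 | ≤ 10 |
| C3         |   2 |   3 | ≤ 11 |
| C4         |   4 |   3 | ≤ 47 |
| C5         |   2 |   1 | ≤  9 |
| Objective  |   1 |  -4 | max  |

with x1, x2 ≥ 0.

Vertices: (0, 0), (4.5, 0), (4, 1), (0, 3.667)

Evaluate the objective at each vertex of the feasible region:
  z(0, 0) = 0
  z(4.5, 0) = 4.5  ←
  z(4, 1) = 0
  z(0, 3.667) = -14.67
The maximum is at x1 = 4.5, x2 = 0.

(4.5, 0)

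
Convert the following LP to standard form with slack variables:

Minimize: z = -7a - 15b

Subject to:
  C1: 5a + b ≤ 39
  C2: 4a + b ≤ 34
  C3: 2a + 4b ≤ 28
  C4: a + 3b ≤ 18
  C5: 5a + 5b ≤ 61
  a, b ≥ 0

min z = -7a - 15b

s.t.
  5a + b + s1 = 39
  4a + b + s2 = 34
  2a + 4b + s3 = 28
  a + 3b + s4 = 18
  5a + 5b + s5 = 61
  a, b, s1, s2, s3, s4, s5 ≥ 0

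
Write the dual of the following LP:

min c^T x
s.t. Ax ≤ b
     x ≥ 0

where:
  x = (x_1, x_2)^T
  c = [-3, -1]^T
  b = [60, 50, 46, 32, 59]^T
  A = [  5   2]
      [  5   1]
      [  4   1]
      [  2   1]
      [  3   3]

Primal min cᵀx s.t. Ax ≤ b, x ≥ 0  →  Dual max −bᵀy s.t. Aᵀy ≥ −c, y ≥ 0.

Maximize: z = -60y1 - 50y2 - 46y3 - 32y4 - 59y5

Subject to:
  5y1 + 5y2 + 4y3 + 2y4 + 3y5 ≥ 3
  2y1 + y2 + y3 + y4 + 3y5 ≥ 1
  y1, y2, y3, y4, y5 ≥ 0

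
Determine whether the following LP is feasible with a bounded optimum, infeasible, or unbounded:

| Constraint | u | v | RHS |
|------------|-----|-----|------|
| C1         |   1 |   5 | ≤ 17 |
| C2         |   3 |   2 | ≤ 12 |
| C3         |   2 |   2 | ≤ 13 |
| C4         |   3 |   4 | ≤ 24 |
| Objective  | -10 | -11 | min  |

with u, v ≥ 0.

Feasible with a bounded optimal solution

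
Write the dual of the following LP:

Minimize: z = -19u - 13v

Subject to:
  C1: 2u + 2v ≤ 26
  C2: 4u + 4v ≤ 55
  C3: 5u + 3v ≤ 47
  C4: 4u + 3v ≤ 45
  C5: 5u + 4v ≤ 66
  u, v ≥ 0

Primal min cᵀx s.t. Ax ≤ b, x ≥ 0  →  Dual max −bᵀy s.t. Aᵀy ≥ −c, y ≥ 0.

Maximize: z = -26y1 - 55y2 - 47y3 - 45y4 - 66y5

Subject to:
  2y1 + 4y2 + 5y3 + 4y4 + 5y5 ≥ 19
  2y1 + 4y2 + 3y3 + 3y4 + 4y5 ≥ 13
  y1, y2, y3, y4, y5 ≥ 0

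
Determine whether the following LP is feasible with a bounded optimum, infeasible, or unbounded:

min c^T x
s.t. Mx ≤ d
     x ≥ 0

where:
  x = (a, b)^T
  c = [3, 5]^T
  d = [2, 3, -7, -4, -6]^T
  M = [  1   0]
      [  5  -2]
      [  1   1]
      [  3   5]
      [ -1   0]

Infeasible (no feasible solution exists)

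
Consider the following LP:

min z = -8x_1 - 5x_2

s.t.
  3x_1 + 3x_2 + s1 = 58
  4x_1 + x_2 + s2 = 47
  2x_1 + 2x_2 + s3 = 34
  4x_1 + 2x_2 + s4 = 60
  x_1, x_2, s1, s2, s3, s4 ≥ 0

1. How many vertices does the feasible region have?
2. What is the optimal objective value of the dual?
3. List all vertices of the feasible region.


1. 4
2. -115
3. (0, 0), (11.75, 0), (10, 7), (0, 17)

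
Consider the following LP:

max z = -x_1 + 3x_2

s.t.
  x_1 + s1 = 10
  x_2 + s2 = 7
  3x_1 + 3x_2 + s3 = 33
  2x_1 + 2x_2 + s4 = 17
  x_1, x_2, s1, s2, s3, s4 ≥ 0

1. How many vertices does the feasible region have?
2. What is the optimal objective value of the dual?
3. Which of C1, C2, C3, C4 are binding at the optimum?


1. 4
2. 21
3. C2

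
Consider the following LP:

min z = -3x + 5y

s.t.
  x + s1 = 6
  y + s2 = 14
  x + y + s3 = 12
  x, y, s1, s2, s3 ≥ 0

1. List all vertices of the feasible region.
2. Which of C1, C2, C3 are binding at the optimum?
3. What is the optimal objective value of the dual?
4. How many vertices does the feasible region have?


1. (0, 0), (6, 0), (6, 6), (0, 12)
2. C1
3. -18
4. 4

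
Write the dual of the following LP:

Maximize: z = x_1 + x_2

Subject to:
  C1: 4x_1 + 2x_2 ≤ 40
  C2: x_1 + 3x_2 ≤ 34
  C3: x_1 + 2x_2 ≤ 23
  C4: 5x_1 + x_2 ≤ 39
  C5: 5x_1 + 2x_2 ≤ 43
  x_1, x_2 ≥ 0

Primal max cᵀx s.t. Ax ≤ b, x ≥ 0  →  Dual min bᵀy s.t. Aᵀy ≥ c, y ≥ 0.

Minimize: z = 40y1 + 34y2 + 23y3 + 39y4 + 43y5

Subject to:
  4y1 + y2 + y3 + 5y4 + 5y5 ≥ 1
  2y1 + 3y2 + 2y3 + y4 + 2y5 ≥ 1
  y1, y2, y3, y4, y5 ≥ 0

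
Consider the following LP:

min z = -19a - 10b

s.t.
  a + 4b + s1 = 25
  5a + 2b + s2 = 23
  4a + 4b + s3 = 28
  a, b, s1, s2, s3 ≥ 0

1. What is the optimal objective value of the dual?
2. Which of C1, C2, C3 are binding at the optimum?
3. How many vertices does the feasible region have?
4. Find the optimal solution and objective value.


1. -97
2. C2, C3
3. 5
4. a = 3, b = 4, z = -97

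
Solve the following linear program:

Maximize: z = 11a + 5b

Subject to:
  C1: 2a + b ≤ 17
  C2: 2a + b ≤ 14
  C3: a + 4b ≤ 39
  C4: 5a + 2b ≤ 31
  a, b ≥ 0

Evaluate the objective at each vertex of the feasible region:
  z(0, 0) = 0
  z(6.2, 0) = 68.2
  z(3, 8) = 73  ←
  z(2.429, 9.143) = 72.43
  z(0, 9.75) = 48.75
The maximum is at a = 3, b = 8.

a = 3, b = 8, z = 73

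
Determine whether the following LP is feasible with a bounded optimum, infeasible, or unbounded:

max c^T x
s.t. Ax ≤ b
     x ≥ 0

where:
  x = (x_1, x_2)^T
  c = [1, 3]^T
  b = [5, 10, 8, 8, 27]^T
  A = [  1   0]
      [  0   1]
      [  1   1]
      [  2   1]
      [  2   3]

Feasible with a bounded optimal solution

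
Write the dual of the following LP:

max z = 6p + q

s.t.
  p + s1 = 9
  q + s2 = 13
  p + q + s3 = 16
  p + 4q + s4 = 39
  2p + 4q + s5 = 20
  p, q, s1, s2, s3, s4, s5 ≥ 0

Primal max cᵀx s.t. Ax ≤ b, x ≥ 0  →  Dual min bᵀy s.t. Aᵀy ≥ c, y ≥ 0.

Minimize: z = 9y1 + 13y2 + 16y3 + 39y4 + 20y5

Subject to:
  y1 + y3 + y4 + 2y5 ≥ 6
  y2 + y3 + 4y4 + 4y5 ≥ 1
  y1, y2, y3, y4, y5 ≥ 0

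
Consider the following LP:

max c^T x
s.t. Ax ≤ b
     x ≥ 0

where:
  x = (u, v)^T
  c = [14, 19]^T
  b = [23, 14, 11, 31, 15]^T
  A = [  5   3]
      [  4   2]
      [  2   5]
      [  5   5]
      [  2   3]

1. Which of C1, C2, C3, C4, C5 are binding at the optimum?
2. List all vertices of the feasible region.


1. C2, C3
2. (0, 0), (3.5, 0), (3, 1), (0, 2.2)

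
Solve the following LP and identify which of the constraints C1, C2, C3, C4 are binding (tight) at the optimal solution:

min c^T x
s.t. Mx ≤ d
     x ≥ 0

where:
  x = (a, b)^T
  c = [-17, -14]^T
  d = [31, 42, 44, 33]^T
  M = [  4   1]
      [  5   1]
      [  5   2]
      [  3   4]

At a = 7, b = 3, compute slack b - a·x for each constraint:
  C1: 31 − 31 = 0  (binding)
  C2: 42 − 38 = 4  (slack)
  C3: 44 − 41 = 3  (slack)
  C4: 33 − 33 = 0  (binding)

Optimal: a = 7, b = 3
Binding: C1, C4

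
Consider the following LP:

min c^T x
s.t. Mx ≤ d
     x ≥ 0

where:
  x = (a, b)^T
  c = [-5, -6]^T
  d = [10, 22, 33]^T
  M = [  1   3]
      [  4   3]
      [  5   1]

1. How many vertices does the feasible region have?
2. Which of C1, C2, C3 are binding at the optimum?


1. 4
2. C1, C2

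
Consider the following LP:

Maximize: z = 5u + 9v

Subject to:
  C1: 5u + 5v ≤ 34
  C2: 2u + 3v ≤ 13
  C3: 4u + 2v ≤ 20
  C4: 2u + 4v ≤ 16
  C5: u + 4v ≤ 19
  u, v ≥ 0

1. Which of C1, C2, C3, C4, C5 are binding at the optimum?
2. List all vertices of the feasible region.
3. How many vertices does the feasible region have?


1. C2, C4
2. (0, 0), (5, 0), (4.25, 1.5), (2, 3), (0, 4)
3. 5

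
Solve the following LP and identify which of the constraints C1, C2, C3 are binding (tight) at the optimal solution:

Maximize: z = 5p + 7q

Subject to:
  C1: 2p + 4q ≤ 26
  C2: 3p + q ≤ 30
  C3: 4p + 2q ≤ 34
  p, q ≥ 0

At p = 7, q = 3, compute slack b - a·x for each constraint:
  C1: 26 − 26 = 0  (binding)
  C2: 30 − 24 = 6  (slack)
  C3: 34 − 34 = 0  (binding)

Optimal: p = 7, q = 3
Binding: C1, C3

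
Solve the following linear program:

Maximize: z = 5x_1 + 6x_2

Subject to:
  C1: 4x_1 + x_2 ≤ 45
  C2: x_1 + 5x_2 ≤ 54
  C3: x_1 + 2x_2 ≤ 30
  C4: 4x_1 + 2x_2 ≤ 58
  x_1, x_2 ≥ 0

Evaluate the objective at each vertex of the feasible region:
  z(0, 0) = 0
  z(11.25, 0) = 56.25
  z(9, 9) = 99  ←
  z(0, 10.8) = 64.8
The maximum is at x_1 = 9, x_2 = 9.

x_1 = 9, x_2 = 9, z = 99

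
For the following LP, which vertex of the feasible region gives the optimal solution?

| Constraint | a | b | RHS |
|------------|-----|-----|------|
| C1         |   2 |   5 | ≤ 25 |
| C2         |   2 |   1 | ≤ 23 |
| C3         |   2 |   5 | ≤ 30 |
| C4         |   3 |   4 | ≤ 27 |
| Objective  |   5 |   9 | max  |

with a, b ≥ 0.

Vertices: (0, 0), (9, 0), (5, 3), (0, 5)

Evaluate the objective at each vertex of the feasible region:
  z(0, 0) = 0
  z(9, 0) = 45
  z(5, 3) = 52  ←
  z(0, 5) = 45
The maximum is at a = 5, b = 3.

(5, 3)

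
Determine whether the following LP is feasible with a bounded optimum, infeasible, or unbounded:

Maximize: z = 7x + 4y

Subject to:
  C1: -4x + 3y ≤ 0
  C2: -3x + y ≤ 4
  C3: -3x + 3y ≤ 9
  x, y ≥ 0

Unbounded (objective can increase without bound)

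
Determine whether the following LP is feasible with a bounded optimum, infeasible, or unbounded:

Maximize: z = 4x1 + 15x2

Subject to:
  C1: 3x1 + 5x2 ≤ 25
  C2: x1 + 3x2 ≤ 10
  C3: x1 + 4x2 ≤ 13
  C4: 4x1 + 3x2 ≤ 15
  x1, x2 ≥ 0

Feasible with a bounded optimal solution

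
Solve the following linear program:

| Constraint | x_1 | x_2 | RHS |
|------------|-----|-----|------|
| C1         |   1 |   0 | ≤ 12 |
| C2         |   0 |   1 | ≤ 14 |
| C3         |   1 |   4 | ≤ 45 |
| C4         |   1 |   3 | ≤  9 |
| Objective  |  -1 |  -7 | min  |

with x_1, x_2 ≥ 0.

Evaluate the objective at each vertex of the feasible region:
  z(0, 0) = 0
  z(9, 0) = -9
  z(0, 3) = -21  ←
The minimum is at x_1 = 0, x_2 = 3.

x_1 = 0, x_2 = 3, z = -21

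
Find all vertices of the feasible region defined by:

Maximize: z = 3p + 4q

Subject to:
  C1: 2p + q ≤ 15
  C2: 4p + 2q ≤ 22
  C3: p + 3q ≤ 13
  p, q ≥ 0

(0, 0), (5.5, 0), (4, 3), (0, 4.333)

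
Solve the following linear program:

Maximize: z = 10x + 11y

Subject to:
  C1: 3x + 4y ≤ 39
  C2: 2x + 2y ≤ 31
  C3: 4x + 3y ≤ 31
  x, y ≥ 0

Evaluate the objective at each vertex of the feasible region:
  z(0, 0) = 0
  z(7.75, 0) = 77.5
  z(1, 9) = 109  ←
  z(0, 9.75) = 107.2
The maximum is at x = 1, y = 9.

x = 1, y = 9, z = 109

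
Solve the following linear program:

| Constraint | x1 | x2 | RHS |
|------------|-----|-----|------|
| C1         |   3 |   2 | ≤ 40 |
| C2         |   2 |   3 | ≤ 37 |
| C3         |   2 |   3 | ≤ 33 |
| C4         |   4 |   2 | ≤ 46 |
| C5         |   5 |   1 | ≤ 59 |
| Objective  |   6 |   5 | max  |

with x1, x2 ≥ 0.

Evaluate the objective at each vertex of the feasible region:
  z(0, 0) = 0
  z(11.5, 0) = 69
  z(9, 5) = 79  ←
  z(0, 11) = 55
The maximum is at x1 = 9, x2 = 5.

x1 = 9, x2 = 5, z = 79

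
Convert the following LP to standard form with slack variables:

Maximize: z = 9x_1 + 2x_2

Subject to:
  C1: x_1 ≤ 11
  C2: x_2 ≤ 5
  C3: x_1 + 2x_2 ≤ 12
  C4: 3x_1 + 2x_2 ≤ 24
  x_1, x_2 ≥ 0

max z = 9x_1 + 2x_2

s.t.
  x_1 + s1 = 11
  x_2 + s2 = 5
  x_1 + 2x_2 + s3 = 12
  3x_1 + 2x_2 + s4 = 24
  x_1, x_2, s1, s2, s3, s4 ≥ 0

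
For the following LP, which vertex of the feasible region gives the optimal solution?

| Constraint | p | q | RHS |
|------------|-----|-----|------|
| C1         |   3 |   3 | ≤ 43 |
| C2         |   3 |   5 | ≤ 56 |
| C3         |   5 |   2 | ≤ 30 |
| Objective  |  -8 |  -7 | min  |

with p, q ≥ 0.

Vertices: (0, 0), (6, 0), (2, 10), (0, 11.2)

Evaluate the objective at each vertex of the feasible region:
  z(0, 0) = 0
  z(6, 0) = -48
  z(2, 10) = -86  ←
  z(0, 11.2) = -78.4
The minimum is at p = 2, q = 10.

(2, 10)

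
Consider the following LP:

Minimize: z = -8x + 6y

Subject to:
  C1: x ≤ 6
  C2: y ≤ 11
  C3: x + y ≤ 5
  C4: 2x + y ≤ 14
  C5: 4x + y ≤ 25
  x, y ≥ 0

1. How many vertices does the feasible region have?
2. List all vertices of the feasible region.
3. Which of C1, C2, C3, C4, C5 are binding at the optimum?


1. 3
2. (0, 0), (5, 0), (0, 5)
3. C3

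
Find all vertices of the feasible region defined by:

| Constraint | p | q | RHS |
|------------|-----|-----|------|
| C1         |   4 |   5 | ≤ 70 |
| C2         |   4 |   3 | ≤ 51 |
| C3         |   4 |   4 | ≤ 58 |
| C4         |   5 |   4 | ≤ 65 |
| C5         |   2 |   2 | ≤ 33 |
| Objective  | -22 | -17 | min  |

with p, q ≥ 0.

(0, 0), (12.75, 0), (9, 5), (7, 7.5), (2.5, 12), (0, 14)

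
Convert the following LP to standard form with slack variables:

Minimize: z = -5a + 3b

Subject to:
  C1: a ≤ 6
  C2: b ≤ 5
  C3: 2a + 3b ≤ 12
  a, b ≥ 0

min z = -5a + 3b

s.t.
  a + s1 = 6
  b + s2 = 5
  2a + 3b + s3 = 12
  a, b, s1, s2, s3 ≥ 0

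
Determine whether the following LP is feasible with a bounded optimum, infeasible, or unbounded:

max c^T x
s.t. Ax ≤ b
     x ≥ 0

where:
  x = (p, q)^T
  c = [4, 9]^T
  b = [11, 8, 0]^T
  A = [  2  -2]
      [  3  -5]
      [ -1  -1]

Unbounded (objective can increase without bound)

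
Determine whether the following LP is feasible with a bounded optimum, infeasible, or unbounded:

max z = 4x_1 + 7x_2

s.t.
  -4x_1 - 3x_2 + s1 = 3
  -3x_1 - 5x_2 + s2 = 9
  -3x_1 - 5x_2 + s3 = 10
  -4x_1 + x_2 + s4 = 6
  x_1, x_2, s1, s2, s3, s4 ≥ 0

Unbounded (objective can increase without bound)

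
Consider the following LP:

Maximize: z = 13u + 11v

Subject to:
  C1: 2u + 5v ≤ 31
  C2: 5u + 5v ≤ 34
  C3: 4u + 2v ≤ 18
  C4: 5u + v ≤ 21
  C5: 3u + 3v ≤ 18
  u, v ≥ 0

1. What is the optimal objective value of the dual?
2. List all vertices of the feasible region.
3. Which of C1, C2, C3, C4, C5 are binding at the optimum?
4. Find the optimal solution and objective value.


1. 72
2. (0, 0), (4.2, 0), (4, 1), (3, 3), (0, 6)
3. C3, C5
4. u = 3, v = 3, z = 72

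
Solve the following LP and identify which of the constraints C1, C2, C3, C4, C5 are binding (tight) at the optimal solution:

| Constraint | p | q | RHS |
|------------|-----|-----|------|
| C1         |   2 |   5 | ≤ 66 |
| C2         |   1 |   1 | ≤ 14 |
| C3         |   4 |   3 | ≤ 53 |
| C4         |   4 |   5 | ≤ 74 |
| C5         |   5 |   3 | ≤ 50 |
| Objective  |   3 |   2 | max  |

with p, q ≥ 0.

At p = 4, q = 10, compute slack b - a·x for each constraint:
  C1: 66 − 58 = 8  (slack)
  C2: 14 − 14 = 0  (binding)
  C3: 53 − 46 = 7  (slack)
  C4: 74 − 66 = 8  (slack)
  C5: 50 − 50 = 0  (binding)

Optimal: p = 4, q = 10
Binding: C2, C5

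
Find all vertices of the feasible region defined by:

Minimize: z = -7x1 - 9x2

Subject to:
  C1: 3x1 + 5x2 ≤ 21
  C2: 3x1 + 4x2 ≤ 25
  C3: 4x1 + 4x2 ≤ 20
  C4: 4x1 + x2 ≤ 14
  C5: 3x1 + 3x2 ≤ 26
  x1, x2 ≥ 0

(0, 0), (3.5, 0), (3, 2), (2, 3), (0, 4.2)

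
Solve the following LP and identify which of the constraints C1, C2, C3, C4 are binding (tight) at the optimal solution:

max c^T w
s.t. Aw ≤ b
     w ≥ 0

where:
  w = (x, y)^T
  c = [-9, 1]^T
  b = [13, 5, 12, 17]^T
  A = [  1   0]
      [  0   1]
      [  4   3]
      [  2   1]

At x = 0, y = 4, compute slack b - a·x for each constraint:
  C1: 13 − 0 = 13  (slack)
  C2: 5 − 4 = 1  (slack)
  C3: 12 − 12 = 0  (binding)
  C4: 17 − 4 = 13  (slack)

Optimal: x = 0, y = 4
Binding: C3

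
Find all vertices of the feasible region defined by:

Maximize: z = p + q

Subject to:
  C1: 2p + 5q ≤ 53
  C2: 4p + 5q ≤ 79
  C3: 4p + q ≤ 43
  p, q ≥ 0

(0, 0), (10.75, 0), (9, 7), (0, 10.6)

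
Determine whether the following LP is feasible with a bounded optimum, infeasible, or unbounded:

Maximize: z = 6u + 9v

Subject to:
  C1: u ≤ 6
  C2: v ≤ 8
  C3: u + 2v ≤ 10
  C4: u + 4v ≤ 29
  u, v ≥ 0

Feasible with a bounded optimal solution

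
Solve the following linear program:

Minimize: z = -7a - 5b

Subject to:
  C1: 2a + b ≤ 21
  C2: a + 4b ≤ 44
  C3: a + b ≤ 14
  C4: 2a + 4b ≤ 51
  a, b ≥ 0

Evaluate the objective at each vertex of the feasible region:
  z(0, 0) = 0
  z(10.5, 0) = -73.5
  z(7, 7) = -84  ←
  z(4, 10) = -78
  z(0, 11) = -55
The minimum is at a = 7, b = 7.

a = 7, b = 7, z = -84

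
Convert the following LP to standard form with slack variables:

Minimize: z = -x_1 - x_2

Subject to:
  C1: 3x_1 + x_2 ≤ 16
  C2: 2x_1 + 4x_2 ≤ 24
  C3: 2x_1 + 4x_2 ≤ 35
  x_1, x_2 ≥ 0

min z = -x_1 - x_2

s.t.
  3x_1 + x_2 + s1 = 16
  2x_1 + 4x_2 + s2 = 24
  2x_1 + 4x_2 + s3 = 35
  x_1, x_2, s1, s2, s3 ≥ 0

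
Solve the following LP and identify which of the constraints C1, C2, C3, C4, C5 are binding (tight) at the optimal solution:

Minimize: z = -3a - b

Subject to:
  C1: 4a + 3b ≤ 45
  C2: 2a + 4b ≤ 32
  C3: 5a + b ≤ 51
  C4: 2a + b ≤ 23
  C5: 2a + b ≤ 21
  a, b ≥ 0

At a = 10, b = 1, compute slack b - a·x for each constraint:
  C1: 45 − 43 = 2  (slack)
  C2: 32 − 24 = 8  (slack)
  C3: 51 − 51 = 0  (binding)
  C4: 23 − 21 = 2  (slack)
  C5: 21 − 21 = 0  (binding)

Optimal: a = 10, b = 1
Binding: C3, C5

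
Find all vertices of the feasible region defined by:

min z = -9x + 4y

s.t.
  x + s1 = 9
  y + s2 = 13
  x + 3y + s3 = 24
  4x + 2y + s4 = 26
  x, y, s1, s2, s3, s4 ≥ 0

(0, 0), (6.5, 0), (3, 7), (0, 8)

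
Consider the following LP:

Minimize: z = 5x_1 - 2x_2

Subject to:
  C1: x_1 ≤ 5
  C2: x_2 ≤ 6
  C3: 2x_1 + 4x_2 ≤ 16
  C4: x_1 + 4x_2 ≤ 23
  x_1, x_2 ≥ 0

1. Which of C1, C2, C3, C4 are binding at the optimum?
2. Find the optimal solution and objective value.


1. C3
2. x_1 = 0, x_2 = 4, z = -8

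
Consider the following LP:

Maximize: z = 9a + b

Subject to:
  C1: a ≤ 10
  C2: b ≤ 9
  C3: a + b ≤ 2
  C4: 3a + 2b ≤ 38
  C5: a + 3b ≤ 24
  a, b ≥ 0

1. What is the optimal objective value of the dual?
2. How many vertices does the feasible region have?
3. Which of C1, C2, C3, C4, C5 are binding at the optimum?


1. 18
2. 3
3. C3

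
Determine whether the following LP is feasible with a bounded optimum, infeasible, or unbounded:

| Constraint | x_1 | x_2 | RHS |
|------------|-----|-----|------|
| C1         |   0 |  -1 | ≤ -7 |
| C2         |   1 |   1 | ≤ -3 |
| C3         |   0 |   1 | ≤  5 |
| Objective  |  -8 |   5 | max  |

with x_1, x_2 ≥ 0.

Infeasible (no feasible solution exists)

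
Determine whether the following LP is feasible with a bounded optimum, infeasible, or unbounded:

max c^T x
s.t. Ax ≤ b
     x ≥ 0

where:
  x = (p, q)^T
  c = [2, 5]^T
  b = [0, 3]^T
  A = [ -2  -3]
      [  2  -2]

Unbounded (objective can increase without bound)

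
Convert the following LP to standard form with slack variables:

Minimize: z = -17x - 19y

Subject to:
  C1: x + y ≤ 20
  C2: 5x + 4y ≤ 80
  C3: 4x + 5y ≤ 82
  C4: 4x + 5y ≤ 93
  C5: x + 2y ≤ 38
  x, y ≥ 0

min z = -17x - 19y

s.t.
  x + y + s1 = 20
  5x + 4y + s2 = 80
  4x + 5y + s3 = 82
  4x + 5y + s4 = 93
  x + 2y + s5 = 38
  x, y, s1, s2, s3, s4, s5 ≥ 0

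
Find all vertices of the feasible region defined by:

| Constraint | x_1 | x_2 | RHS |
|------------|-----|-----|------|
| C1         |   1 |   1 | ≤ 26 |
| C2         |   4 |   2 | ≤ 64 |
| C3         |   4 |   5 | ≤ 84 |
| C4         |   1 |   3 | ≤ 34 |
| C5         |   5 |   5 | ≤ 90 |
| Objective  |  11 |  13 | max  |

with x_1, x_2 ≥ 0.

(0, 0), (16, 0), (14, 4), (10, 8), (0, 11.33)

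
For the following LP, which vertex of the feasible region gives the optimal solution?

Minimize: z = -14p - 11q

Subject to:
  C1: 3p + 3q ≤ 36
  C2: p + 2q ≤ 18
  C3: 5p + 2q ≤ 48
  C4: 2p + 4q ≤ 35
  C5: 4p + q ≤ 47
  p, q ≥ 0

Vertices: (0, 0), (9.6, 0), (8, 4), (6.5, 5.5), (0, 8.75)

Evaluate the objective at each vertex of the feasible region:
  z(0, 0) = 0
  z(9.6, 0) = -134.4
  z(8, 4) = -156  ←
  z(6.5, 5.5) = -151.5
  z(0, 8.75) = -96.25
The minimum is at p = 8, q = 4.

(8, 4)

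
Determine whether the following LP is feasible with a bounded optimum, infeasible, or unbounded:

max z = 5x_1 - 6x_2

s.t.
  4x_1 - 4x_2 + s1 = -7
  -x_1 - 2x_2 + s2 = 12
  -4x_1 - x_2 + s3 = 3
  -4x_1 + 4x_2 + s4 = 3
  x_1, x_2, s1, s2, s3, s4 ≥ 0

Infeasible (no feasible solution exists)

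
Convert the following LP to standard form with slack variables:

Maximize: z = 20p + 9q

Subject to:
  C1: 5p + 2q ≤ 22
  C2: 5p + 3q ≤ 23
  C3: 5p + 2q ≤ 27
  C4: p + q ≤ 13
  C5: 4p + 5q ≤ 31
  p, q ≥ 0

max z = 20p + 9q

s.t.
  5p + 2q + s1 = 22
  5p + 3q + s2 = 23
  5p + 2q + s3 = 27
  p + q + s4 = 13
  4p + 5q + s5 = 31
  p, q, s1, s2, s3, s4, s5 ≥ 0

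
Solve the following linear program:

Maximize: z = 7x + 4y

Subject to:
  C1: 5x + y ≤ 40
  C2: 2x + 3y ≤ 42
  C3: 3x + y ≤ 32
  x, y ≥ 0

Evaluate the objective at each vertex of the feasible region:
  z(0, 0) = 0
  z(8, 0) = 56
  z(6, 10) = 82  ←
  z(0, 14) = 56
The maximum is at x = 6, y = 10.

x = 6, y = 10, z = 82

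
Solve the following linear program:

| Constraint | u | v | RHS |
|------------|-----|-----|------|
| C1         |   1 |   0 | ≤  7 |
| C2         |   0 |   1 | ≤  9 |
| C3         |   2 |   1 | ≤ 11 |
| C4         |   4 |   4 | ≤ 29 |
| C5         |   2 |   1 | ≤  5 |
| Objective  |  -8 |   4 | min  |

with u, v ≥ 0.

Evaluate the objective at each vertex of the feasible region:
  z(0, 0) = 0
  z(2.5, 0) = -20  ←
  z(0, 5) = 20
The minimum is at u = 2.5, v = 0.

u = 2.5, v = 0, z = -20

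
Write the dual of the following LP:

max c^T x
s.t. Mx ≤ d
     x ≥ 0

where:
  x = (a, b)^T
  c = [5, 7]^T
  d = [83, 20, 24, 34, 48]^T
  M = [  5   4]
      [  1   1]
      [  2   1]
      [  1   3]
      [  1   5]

Primal max cᵀx s.t. Ax ≤ b, x ≥ 0  →  Dual min bᵀy s.t. Aᵀy ≥ c, y ≥ 0.

Minimize: z = 83y1 + 20y2 + 24y3 + 34y4 + 48y5

Subject to:
  5y1 + y2 + 2y3 + y4 + y5 ≥ 5
  4y1 + y2 + y3 + 3y4 + 5y5 ≥ 7
  y1, y2, y3, y4, y5 ≥ 0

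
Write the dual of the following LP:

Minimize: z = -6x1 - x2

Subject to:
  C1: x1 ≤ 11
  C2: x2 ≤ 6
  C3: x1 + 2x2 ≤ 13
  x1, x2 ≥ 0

Primal min cᵀx s.t. Ax ≤ b, x ≥ 0  →  Dual max −bᵀy s.t. Aᵀy ≥ −c, y ≥ 0.

Maximize: z = -11y1 - 6y2 - 13y3

Subject to:
  y1 + y3 ≥ 6
  y2 + 2y3 ≥ 1
  y1, y2, y3 ≥ 0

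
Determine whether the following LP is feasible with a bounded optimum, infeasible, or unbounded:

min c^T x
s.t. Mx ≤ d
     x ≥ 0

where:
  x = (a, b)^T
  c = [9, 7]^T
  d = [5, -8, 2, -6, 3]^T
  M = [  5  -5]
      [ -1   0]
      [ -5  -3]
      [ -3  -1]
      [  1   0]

Infeasible (no feasible solution exists)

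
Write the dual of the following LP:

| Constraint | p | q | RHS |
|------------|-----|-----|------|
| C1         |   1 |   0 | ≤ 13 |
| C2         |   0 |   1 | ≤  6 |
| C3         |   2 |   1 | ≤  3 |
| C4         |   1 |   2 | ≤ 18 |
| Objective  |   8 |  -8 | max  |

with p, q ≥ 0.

Primal max cᵀx s.t. Ax ≤ b, x ≥ 0  →  Dual min bᵀy s.t. Aᵀy ≥ c, y ≥ 0.

Minimize: z = 13y1 + 6y2 + 3y3 + 18y4

Subject to:
  y1 + 2y3 + y4 ≥ 8
  y2 + y3 + 2y4 ≥ -8
  y1, y2, y3, y4 ≥ 0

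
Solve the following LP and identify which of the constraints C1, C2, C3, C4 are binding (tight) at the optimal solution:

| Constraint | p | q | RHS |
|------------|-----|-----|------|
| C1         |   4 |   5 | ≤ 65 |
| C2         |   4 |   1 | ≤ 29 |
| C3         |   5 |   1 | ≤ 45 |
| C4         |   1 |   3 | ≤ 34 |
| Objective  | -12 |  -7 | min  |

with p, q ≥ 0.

At p = 5, q = 9, compute slack b - a·x for each constraint:
  C1: 65 − 65 = 0  (binding)
  C2: 29 − 29 = 0  (binding)
  C3: 45 − 34 = 11  (slack)
  C4: 34 − 32 = 2  (slack)

Optimal: p = 5, q = 9
Binding: C1, C2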